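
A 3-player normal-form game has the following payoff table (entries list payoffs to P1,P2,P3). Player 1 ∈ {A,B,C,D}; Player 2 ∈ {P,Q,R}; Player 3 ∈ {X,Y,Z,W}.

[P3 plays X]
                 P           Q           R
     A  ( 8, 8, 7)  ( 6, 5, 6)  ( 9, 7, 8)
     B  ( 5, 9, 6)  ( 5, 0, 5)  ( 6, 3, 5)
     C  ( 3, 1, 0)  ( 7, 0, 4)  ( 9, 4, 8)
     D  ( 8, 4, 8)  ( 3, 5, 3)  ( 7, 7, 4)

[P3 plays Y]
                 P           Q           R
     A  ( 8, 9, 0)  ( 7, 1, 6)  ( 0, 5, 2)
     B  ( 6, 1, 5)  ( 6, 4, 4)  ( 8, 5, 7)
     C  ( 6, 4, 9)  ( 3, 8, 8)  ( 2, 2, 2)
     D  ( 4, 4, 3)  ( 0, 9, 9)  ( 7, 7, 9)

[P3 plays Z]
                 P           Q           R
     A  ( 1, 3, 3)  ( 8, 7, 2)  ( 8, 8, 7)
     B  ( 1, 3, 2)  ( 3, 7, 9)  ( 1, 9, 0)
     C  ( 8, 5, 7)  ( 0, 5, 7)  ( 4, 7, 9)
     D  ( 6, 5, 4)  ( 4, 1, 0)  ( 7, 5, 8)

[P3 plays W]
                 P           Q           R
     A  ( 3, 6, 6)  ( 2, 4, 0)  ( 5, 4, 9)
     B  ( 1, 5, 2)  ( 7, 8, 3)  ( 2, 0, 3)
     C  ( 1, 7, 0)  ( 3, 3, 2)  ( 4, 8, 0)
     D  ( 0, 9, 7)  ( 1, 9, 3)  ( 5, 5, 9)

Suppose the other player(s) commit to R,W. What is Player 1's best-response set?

BR_1 = {A,D}

u_1(A vs R,W) = 5
u_1(B vs R,W) = 2
u_1(C vs R,W) = 4
u_1(D vs R,W) = 5
max payoff 5 at {A,D}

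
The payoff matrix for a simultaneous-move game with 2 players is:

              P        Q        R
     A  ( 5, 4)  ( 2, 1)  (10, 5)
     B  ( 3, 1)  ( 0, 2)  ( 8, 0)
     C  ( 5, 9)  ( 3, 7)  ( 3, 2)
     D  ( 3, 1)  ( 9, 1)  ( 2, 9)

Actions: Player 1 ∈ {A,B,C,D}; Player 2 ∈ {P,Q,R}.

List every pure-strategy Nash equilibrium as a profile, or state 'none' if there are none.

(A,P): not NE [P2→R gives 5>4]
(A,Q): not NE [P1→D gives 9>2; P2→R gives 5>1]
(A,R): NE
(B,P): not NE [P1→C gives 5>3; P2→Q gives 2>1]
(B,Q): not NE [P1→D gives 9>0]
(B,R): not NE [P1→A gives 10>8; P2→Q gives 2>0]
(C,P): NE
(C,Q): not NE [P1→D gives 9>3; P2→P gives 9>7]
(C,R): not NE [P1→A gives 10>3; P2→P gives 9>2]
(D,P): not NE [P1→C gives 5>3; P2→R gives 9>1]
(D,Q): not NE [P2→R gives 9>1]
(D,R): not NE [P1→A gives 10>2]

NE set: (A,R), (C,P)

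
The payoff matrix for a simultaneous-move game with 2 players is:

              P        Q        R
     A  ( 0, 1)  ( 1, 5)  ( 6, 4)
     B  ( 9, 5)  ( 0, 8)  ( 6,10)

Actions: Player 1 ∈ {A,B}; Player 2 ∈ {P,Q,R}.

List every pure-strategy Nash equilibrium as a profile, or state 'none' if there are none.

(A,P): not NE [P1→B gives 9>0; P2→Q gives 5>1]
(A,Q): NE
(A,R): not NE [P2→Q gives 5>4]
(B,P): not NE [P2→R gives 10>5]
(B,Q): not NE [P1→A gives 1>0; P2→R gives 10>8]
(B,R): NE

Nash profiles: (A,Q), (B,R)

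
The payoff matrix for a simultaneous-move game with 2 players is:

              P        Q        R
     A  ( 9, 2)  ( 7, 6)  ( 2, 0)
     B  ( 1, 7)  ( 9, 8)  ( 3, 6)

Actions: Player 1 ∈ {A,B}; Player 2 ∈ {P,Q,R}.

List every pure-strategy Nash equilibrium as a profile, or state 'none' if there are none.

Nash profiles: (B,Q)

(A,P): not NE [P2→Q gives 6>2]
(A,Q): not NE [P1→B gives 9>7]
(A,R): not NE [P1→B gives 3>2; P2→Q gives 6>0]
(B,P): not NE [P1→A gives 9>1; P2→Q gives 8>7]
(B,Q): NE
(B,R): not NE [P2→Q gives 8>6]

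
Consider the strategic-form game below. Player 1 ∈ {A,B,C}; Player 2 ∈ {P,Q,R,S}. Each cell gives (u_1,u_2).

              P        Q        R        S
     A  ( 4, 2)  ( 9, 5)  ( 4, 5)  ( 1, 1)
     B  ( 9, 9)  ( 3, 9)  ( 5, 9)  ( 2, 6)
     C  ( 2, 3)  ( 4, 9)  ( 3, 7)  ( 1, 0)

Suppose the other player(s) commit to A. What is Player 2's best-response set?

u_2(P vs A) = 2
u_2(Q vs A) = 5
u_2(R vs A) = 5
u_2(S vs A) = 1
max payoff 5 at {Q,R}

P2 best: {Q,R}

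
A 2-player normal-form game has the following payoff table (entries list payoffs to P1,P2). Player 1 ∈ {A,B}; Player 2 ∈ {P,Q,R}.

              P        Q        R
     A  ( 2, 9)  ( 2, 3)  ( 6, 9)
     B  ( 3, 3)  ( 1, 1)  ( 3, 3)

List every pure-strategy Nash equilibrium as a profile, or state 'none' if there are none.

(A,P): not NE [P1→B gives 3>2]
(A,Q): not NE [P2→R gives 9>3]
(A,R): NE
(B,P): NE
(B,Q): not NE [P1→A gives 2>1; P2→R gives 3>1]
(B,R): not NE [P1→A gives 6>3]

NE set: (A,R), (B,P)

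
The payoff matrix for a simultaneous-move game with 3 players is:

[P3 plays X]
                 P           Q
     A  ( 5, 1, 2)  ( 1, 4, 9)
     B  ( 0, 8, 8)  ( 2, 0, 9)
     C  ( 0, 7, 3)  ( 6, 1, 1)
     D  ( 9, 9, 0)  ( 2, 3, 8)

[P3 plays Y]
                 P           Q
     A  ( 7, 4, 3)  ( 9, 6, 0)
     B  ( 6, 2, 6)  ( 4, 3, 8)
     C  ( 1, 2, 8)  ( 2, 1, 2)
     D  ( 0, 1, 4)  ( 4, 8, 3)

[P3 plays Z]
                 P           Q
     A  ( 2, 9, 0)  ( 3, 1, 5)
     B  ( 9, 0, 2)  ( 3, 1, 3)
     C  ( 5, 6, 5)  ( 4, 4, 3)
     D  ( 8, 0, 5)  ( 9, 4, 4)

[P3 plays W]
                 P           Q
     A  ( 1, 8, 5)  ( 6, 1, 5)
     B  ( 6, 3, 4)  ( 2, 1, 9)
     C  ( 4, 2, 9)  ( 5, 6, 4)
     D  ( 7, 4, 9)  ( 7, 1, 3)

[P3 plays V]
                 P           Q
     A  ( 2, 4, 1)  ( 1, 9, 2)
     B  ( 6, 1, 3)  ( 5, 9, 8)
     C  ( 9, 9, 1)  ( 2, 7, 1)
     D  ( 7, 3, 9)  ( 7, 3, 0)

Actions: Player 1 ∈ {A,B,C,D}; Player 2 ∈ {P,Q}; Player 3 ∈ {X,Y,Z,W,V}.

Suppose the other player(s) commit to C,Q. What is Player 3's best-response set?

u_3(X vs C,Q) = 1
u_3(Y vs C,Q) = 2
u_3(Z vs C,Q) = 3
u_3(W vs C,Q) = 4
u_3(V vs C,Q) = 1
max payoff 4 at {W}

argmax u_3 = {W}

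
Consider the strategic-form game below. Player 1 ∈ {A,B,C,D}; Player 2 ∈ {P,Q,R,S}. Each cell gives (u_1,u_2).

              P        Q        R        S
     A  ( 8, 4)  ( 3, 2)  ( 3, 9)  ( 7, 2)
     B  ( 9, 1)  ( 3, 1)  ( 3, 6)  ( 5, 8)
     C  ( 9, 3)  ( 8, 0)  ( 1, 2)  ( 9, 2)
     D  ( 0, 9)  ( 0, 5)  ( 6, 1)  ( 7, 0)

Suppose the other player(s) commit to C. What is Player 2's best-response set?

argmax u_2 = {P}

u_2(P vs C) = 3
u_2(Q vs C) = 0
u_2(R vs C) = 2
u_2(S vs C) = 2
max payoff 3 at {P}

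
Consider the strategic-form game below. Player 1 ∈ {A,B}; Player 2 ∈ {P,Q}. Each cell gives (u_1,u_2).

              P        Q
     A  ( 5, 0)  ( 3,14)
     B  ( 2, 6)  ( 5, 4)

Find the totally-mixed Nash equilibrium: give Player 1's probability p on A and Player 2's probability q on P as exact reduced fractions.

P1 indiff ⇒ q·5+(1-q)·3 = q·2+(1-q)·5 ⇒ q(3) = (1-q)(2) ⇒ q = 2/5
P2 indiff ⇒ p·0+(1-p)·6 = p·14+(1-p)·4 ⇒ p(-14) = (1-p)(-2) ⇒ p = 1/8

(p,q) = (1/8, 2/5)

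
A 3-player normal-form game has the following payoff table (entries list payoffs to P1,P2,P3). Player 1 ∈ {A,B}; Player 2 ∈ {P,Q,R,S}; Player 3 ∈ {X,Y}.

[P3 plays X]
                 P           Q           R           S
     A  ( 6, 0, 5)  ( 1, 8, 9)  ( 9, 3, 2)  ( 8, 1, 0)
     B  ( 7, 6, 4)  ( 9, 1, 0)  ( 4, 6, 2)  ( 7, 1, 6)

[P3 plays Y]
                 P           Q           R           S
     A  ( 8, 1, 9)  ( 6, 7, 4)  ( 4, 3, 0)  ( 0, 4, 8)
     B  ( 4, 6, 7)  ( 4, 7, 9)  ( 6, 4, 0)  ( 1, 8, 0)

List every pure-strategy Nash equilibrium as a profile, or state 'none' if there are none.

(A,P,X): not NE [P1→B gives 7>6; P2→Q gives 8>0; P3→Y gives 9>5]
(A,P,Y): not NE [P2→Q gives 7>1]
(A,Q,X): not NE [P1→B gives 9>1]
(A,Q,Y): not NE [P3→X gives 9>4]
(A,R,X): not NE [P2→Q gives 8>3]
(A,R,Y): not NE [P1→B gives 6>4; P2→Q gives 7>3; P3→X gives 2>0]
(A,S,X): not NE [P2→Q gives 8>1; P3→Y gives 8>0]
(A,S,Y): not NE [P1→B gives 1>0; P2→Q gives 7>4]
(B,P,X): not NE [P3→Y gives 7>4]
(B,P,Y): not NE [P1→A gives 8>4; P2→S gives 8>6]
(B,Q,X): not NE [P2→R gives 6>1; P3→Y gives 9>0]
(B,Q,Y): not NE [P1→A gives 6>4; P2→S gives 8>7]
(B,R,X): not NE [P1→A gives 9>4]
(B,R,Y): not NE [P2→S gives 8>4; P3→X gives 2>0]
(B,S,X): not NE [P1→A gives 8>7; P2→R gives 6>1]
(B,S,Y): not NE [P3→X gives 6>0]

No pure NE.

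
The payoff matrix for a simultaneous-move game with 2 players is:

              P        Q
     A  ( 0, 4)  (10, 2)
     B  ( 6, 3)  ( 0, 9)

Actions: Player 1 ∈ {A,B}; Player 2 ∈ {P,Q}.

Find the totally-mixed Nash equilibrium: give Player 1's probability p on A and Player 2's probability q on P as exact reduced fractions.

(p,q) = (3/4, 5/8)

P1 indiff ⇒ q·0+(1-q)·10 = q·6+(1-q)·0 ⇒ q(-6) = (1-q)(-10) ⇒ q = 5/8
P2 indiff ⇒ p·4+(1-p)·3 = p·2+(1-p)·9 ⇒ p(2) = (1-p)(6) ⇒ p = 3/4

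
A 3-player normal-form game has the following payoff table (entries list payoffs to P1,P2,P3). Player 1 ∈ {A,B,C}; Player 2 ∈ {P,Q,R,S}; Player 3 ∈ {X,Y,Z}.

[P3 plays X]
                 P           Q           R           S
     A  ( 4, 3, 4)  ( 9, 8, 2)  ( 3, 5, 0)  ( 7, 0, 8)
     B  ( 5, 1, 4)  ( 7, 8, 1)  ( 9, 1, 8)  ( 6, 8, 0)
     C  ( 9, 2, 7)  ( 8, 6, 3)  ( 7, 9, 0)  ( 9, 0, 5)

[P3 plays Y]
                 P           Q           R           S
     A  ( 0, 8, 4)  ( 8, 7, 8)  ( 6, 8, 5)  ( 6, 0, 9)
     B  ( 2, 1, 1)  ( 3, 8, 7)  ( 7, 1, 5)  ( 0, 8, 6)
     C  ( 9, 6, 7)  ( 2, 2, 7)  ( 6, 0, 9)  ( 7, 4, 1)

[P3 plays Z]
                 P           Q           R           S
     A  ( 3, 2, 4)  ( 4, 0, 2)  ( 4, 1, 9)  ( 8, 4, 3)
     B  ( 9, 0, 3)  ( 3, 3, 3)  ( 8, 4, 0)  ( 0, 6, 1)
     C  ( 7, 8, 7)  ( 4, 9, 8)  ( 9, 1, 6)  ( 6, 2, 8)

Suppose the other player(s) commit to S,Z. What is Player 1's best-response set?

BR_1 = {A}

u_1(A vs S,Z) = 8
u_1(B vs S,Z) = 0
u_1(C vs S,Z) = 6
max payoff 8 at {A}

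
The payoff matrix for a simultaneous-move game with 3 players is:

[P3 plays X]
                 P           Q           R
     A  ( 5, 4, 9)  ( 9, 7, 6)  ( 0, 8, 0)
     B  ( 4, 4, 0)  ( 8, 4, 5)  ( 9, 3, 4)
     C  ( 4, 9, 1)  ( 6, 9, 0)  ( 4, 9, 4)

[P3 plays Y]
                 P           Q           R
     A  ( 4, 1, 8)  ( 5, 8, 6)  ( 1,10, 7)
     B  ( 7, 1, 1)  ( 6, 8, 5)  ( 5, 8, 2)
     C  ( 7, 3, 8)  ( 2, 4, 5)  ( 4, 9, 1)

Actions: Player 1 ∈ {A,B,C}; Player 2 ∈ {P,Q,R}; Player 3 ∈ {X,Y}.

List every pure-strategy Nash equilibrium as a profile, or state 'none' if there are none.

NE set: (B,Q,Y)

(A,P,X): not NE [P2→R gives 8>4]
(A,P,Y): not NE [P1→C gives 7>4; P2→R gives 10>1; P3→X gives 9>8]
(A,Q,X): not NE [P2→R gives 8>7]
(A,Q,Y): not NE [P1→B gives 6>5; P2→R gives 10>8]
(A,R,X): not NE [P1→B gives 9>0; P3→Y gives 7>0]
(A,R,Y): not NE [P1→B gives 5>1]
(B,P,X): not NE [P1→A gives 5>4; P3→Y gives 1>0]
(B,P,Y): not NE [P2→R gives 8>1]
(B,Q,X): not NE [P1→A gives 9>8]
(B,Q,Y): NE
(B,R,X): not NE [P2→Q gives 4>3]
(B,R,Y): not NE [P3→X gives 4>2]
(C,P,X): not NE [P1→A gives 5>4; P3→Y gives 8>1]
(C,P,Y): not NE [P2→R gives 9>3]
(C,Q,X): not NE [P1→A gives 9>6; P3→Y gives 5>0]
(C,Q,Y): not NE [P1→B gives 6>2; P2→R gives 9>4]
(C,R,X): not NE [P1→B gives 9>4]
(C,R,Y): not NE [P1→B gives 5>4; P3→X gives 4>1]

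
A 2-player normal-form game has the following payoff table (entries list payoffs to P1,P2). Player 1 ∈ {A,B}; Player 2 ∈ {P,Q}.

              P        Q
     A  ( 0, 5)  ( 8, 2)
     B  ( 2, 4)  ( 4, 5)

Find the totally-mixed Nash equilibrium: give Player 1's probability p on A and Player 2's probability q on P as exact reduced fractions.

P1 indiff ⇒ q·0+(1-q)·8 = q·2+(1-q)·4 ⇒ q(-2) = (1-q)(-4) ⇒ q = 2/3
P2 indiff ⇒ p·5+(1-p)·4 = p·2+(1-p)·5 ⇒ p(3) = (1-p)(1) ⇒ p = 1/4

(p,q) = (1/4, 2/3)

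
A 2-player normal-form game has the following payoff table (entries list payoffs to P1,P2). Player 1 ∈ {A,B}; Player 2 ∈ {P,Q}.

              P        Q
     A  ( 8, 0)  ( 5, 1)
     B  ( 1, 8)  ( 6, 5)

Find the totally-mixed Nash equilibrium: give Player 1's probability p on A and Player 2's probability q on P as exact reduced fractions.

p=3/4, q=1/8

P1 indiff ⇒ q·8+(1-q)·5 = q·1+(1-q)·6 ⇒ q(7) = (1-q)(1) ⇒ q = 1/8
P2 indiff ⇒ p·0+(1-p)·8 = p·1+(1-p)·5 ⇒ p(-1) = (1-p)(-3) ⇒ p = 3/4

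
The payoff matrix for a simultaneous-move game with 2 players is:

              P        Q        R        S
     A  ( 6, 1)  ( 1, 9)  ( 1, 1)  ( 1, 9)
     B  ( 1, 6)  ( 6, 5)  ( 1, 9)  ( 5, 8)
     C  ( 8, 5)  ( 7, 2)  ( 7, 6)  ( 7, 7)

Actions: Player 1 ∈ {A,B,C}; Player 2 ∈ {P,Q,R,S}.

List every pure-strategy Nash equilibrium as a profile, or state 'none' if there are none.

Nash profiles: (C,S)

(A,P): not NE [P1→C gives 8>6; P2→S gives 9>1]
(A,Q): not NE [P1→C gives 7>1]
(A,R): not NE [P1→C gives 7>1; P2→S gives 9>1]
(A,S): not NE [P1→C gives 7>1]
(B,P): not NE [P1→C gives 8>1; P2→R gives 9>6]
(B,Q): not NE [P1→C gives 7>6; P2→R gives 9>5]
(B,R): not NE [P1→C gives 7>1]
(B,S): not NE [P1→C gives 7>5; P2→R gives 9>8]
(C,P): not NE [P2→S gives 7>5]
(C,Q): not NE [P2→S gives 7>2]
(C,R): not NE [P2→S gives 7>6]
(C,S): NE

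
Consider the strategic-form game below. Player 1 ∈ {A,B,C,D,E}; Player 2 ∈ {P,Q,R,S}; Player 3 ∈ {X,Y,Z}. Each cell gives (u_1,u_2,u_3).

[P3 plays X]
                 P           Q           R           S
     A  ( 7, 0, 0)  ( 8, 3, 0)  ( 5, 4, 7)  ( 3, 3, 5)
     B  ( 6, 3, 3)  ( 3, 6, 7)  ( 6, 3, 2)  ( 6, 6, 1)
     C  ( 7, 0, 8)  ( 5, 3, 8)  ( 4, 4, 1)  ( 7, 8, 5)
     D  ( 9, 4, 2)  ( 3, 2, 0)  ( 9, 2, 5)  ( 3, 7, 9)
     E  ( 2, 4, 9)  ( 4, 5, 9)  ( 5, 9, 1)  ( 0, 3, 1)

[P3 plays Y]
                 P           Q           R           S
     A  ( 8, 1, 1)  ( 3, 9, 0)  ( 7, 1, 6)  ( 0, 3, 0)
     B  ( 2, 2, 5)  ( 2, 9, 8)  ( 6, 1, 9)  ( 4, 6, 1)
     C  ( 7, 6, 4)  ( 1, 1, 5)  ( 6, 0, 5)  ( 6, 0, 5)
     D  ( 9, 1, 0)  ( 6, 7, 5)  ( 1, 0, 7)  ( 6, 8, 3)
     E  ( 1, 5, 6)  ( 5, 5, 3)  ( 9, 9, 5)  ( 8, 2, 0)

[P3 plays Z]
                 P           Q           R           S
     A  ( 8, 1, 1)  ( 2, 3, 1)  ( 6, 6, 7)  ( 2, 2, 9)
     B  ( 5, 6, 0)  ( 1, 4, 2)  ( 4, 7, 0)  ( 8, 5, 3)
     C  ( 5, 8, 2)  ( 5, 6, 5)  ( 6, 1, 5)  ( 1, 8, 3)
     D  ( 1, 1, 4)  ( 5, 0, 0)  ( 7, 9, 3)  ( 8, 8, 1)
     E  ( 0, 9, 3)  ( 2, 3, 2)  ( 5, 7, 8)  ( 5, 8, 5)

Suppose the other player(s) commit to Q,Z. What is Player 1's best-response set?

BR_1 = {C,D}

u_1(A vs Q,Z) = 2
u_1(B vs Q,Z) = 1
u_1(C vs Q,Z) = 5
u_1(D vs Q,Z) = 5
u_1(E vs Q,Z) = 2
max payoff 5 at {C,D}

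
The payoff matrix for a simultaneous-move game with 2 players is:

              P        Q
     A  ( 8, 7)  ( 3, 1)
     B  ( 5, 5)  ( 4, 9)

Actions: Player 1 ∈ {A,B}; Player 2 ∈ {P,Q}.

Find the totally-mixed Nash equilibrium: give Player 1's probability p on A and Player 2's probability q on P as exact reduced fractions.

P1 indiff ⇒ q·8+(1-q)·3 = q·5+(1-q)·4 ⇒ q(3) = (1-q)(1) ⇒ q = 1/4
P2 indiff ⇒ p·7+(1-p)·5 = p·1+(1-p)·9 ⇒ p(6) = (1-p)(4) ⇒ p = 2/5

P1 mixes 2/5 on A; P2 mixes 1/4 on P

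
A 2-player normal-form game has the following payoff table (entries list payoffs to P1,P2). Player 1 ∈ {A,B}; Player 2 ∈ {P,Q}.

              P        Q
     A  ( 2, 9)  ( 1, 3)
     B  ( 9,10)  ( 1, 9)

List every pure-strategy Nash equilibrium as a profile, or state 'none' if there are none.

NE set: (B,P)

(A,P): not NE [P1→B gives 9>2]
(A,Q): not NE [P2→P gives 9>3]
(B,P): NE
(B,Q): not NE [P2→P gives 10>9]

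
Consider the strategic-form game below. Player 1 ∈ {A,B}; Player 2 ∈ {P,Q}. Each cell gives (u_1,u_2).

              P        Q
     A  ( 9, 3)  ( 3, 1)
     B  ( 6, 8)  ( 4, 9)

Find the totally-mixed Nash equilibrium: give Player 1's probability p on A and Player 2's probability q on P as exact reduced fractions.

P1 indiff ⇒ q·9+(1-q)·3 = q·6+(1-q)·4 ⇒ q(3) = (1-q)(1) ⇒ q = 1/4
P2 indiff ⇒ p·3+(1-p)·8 = p·1+(1-p)·9 ⇒ p(2) = (1-p)(1) ⇒ p = 1/3

p=1/3, q=1/4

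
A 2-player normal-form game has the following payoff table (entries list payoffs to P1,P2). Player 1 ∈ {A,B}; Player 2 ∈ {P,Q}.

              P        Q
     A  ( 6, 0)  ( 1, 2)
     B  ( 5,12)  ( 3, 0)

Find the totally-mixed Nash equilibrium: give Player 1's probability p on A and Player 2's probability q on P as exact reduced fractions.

P1 mixes 6/7 on A; P2 mixes 2/3 on P

P1 indiff ⇒ q·6+(1-q)·1 = q·5+(1-q)·3 ⇒ q(1) = (1-q)(2) ⇒ q = 2/3
P2 indiff ⇒ p·0+(1-p)·12 = p·2+(1-p)·0 ⇒ p(-2) = (1-p)(-12) ⇒ p = 6/7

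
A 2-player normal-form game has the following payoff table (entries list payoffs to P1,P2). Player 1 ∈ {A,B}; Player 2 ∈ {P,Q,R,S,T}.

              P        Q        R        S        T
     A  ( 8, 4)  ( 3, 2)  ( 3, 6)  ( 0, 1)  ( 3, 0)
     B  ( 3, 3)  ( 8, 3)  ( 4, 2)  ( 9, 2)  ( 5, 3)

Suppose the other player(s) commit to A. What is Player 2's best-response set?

u_2(P vs A) = 4
u_2(Q vs A) = 2
u_2(R vs A) = 6
u_2(S vs A) = 1
u_2(T vs A) = 0
max payoff 6 at {R}

BR_2 = {R}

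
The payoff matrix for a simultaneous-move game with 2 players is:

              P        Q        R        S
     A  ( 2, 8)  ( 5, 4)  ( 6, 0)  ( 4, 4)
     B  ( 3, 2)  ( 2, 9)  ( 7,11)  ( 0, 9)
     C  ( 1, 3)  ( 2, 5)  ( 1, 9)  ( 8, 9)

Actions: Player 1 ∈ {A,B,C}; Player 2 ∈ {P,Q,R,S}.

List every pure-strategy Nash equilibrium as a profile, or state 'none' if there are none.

(A,P): not NE [P1→B gives 3>2]
(A,Q): not NE [P2→P gives 8>4]
(A,R): not NE [P1→B gives 7>6; P2→P gives 8>0]
(A,S): not NE [P1→C gives 8>4; P2→P gives 8>4]
(B,P): not NE [P2→R gives 11>2]
(B,Q): not NE [P1→A gives 5>2; P2→R gives 11>9]
(B,R): NE
(B,S): not NE [P1→C gives 8>0; P2→R gives 11>9]
(C,P): not NE [P1→B gives 3>1; P2→S gives 9>3]
(C,Q): not NE [P1→A gives 5>2; P2→S gives 9>5]
(C,R): not NE [P1→B gives 7>1]
(C,S): NE

Nash profiles: (B,R), (C,S)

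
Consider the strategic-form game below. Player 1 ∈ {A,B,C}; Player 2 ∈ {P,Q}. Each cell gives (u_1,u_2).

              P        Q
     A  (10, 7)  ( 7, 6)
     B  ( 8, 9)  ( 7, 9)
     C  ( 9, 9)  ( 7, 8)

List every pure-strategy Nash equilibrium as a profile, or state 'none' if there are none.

(A,P): NE
(A,Q): not NE [P2→P gives 7>6]
(B,P): not NE [P1→A gives 10>8]
(B,Q): NE
(C,P): not NE [P1→A gives 10>9]
(C,Q): not NE [P2→P gives 9>8]

Nash profiles: (A,P), (B,Q)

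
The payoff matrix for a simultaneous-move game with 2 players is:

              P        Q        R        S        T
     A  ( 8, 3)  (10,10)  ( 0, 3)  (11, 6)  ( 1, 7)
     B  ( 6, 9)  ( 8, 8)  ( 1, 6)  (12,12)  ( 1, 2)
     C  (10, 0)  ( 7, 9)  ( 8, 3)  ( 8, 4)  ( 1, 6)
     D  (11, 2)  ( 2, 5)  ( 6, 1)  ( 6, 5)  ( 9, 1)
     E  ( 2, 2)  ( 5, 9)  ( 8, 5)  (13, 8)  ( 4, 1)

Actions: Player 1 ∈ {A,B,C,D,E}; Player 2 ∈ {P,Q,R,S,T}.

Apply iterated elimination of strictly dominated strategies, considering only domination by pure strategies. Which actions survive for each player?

Remaining: P1:{A,B,E} P2:{Q,S}

P2 drop P (S beats it: A:6>3 B:12>9 C:4>0 D:5>2 E:8>2)
P2 drop R (Q beats it: A:10>3 B:8>6 C:9>3 D:5>1 E:9>5)
P2 drop T (Q beats it: A:10>7 B:8>2 C:9>6 D:5>1 E:9>1)
P1 drop C (A beats it: Q:10>7 S:11>8)
P1 drop D (A beats it: Q:10>2 S:11>6)
P1→{A,B,E} P2→{Q,S}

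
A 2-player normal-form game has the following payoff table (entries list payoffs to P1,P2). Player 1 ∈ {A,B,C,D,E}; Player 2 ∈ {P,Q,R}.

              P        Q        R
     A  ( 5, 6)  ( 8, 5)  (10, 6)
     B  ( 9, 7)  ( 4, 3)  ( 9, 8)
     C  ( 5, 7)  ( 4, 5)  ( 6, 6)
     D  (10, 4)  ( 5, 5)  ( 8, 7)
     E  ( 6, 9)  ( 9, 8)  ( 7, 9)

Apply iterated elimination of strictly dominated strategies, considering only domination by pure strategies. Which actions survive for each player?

P1 drop C (D beats it: P:10>5 Q:5>4 R:8>6)
P2 drop Q (R beats it: A:6>5 B:8>3 D:7>5 E:9>8)
P1 drop E (B beats it: P:9>6 R:9>7)
P1→{A,B,D} P2→{P,R}

Remaining: P1:{A,B,D} P2:{P,R}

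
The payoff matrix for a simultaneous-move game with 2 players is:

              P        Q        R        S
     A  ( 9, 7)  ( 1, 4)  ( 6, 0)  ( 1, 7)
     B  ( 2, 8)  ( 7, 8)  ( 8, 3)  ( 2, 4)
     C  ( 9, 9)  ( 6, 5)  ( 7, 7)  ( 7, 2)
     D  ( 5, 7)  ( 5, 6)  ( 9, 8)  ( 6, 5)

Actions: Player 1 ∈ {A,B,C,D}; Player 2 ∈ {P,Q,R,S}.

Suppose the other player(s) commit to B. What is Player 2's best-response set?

BR_2 = {P,Q}

u_2(P vs B) = 8
u_2(Q vs B) = 8
u_2(R vs B) = 3
u_2(S vs B) = 4
max payoff 8 at {P,Q}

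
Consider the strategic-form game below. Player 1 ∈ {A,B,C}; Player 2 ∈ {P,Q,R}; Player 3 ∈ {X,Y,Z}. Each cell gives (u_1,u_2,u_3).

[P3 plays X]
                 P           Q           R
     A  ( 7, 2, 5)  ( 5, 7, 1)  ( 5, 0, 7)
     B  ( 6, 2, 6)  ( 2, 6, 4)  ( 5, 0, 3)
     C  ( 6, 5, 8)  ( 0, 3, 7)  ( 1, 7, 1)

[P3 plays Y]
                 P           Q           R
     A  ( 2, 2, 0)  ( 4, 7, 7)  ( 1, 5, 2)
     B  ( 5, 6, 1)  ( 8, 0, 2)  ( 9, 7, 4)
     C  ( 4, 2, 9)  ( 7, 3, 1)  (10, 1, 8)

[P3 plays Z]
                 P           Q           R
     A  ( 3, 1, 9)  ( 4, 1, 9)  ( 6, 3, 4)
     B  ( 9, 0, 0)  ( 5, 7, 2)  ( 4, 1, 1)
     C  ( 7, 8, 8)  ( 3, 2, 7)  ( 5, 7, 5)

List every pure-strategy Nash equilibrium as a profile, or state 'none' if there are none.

(A,P,X): not NE [P2→Q gives 7>2; P3→Z gives 9>5]
(A,P,Y): not NE [P1→B gives 5>2; P2→Q gives 7>2; P3→Z gives 9>0]
(A,P,Z): not NE [P1→B gives 9>3; P2→R gives 3>1]
(A,Q,X): not NE [P3→Z gives 9>1]
(A,Q,Y): not NE [P1→B gives 8>4; P3→Z gives 9>7]
(A,Q,Z): not NE [P1→B gives 5>4; P2→R gives 3>1]
(A,R,X): not NE [P2→Q gives 7>0]
(A,R,Y): not NE [P1→C gives 10>1; P2→Q gives 7>5; P3→X gives 7>2]
(A,R,Z): not NE [P3→X gives 7>4]
(B,P,X): not NE [P1→A gives 7>6; P2→Q gives 6>2]
(B,P,Y): not NE [P2→R gives 7>6; P3→X gives 6>1]
(B,P,Z): not NE [P2→Q gives 7>0; P3→X gives 6>0]
(B,Q,X): not NE [P1→A gives 5>2]
(B,Q,Y): not NE [P2→R gives 7>0; P3→X gives 4>2]
(B,Q,Z): not NE [P3→X gives 4>2]
(B,R,X): not NE [P2→Q gives 6>0; P3→Y gives 4>3]
(B,R,Y): not NE [P1→C gives 10>9]
(B,R,Z): not NE [P1→A gives 6>4; P2→Q gives 7>1; P3→Y gives 4>1]
(C,P,X): not NE [P1→A gives 7>6; P2→R gives 7>5; P3→Y gives 9>8]
(C,P,Y): not NE [P1→B gives 5>4; P2→Q gives 3>2]
(C,P,Z): not NE [P1→B gives 9>7; P3→Y gives 9>8]
(C,Q,X): not NE [P1→A gives 5>0; P2→R gives 7>3]
(C,Q,Y): not NE [P1→B gives 8>7; P3→Z gives 7>1]
(C,Q,Z): not NE [P1→B gives 5>3; P2→P gives 8>2]
(C,R,X): not NE [P1→B gives 5>1; P3→Y gives 8>1]
(C,R,Y): not NE [P2→Q gives 3>1]
(C,R,Z): not NE [P1→A gives 6>5; P2→P gives 8>7; P3→Y gives 8>5]

Equilibria: none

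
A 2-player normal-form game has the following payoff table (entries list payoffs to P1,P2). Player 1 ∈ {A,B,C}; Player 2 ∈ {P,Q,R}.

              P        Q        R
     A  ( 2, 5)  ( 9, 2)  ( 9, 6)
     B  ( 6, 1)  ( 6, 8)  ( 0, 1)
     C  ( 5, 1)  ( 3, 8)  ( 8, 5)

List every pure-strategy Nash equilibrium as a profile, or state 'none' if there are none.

PSNE = {(A,R)}

(A,P): not NE [P1→B gives 6>2; P2→R gives 6>5]
(A,Q): not NE [P2→R gives 6>2]
(A,R): NE
(B,P): not NE [P2→Q gives 8>1]
(B,Q): not NE [P1→A gives 9>6]
(B,R): not NE [P1→A gives 9>0; P2→Q gives 8>1]
(C,P): not NE [P1→B gives 6>5; P2→Q gives 8>1]
(C,Q): not NE [P1→A gives 9>3]
(C,R): not NE [P1→A gives 9>8; P2→Q gives 8>5]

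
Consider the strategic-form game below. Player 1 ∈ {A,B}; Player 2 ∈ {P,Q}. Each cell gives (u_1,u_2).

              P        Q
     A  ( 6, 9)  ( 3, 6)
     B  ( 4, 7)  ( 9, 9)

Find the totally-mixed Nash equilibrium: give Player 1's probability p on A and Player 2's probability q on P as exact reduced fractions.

P1 indiff ⇒ q·6+(1-q)·3 = q·4+(1-q)·9 ⇒ q(2) = (1-q)(6) ⇒ q = 3/4
P2 indiff ⇒ p·9+(1-p)·7 = p·6+(1-p)·9 ⇒ p(3) = (1-p)(2) ⇒ p = 2/5

p=2/5, q=3/4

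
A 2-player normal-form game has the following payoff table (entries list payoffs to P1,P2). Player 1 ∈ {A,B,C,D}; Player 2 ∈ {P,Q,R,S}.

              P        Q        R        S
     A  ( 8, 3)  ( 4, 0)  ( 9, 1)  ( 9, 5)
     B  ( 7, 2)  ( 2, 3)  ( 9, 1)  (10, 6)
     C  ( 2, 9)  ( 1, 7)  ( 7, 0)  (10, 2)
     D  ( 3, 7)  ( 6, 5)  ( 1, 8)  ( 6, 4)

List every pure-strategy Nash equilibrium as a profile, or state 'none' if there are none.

Nash profiles: (B,S)

(A,P): not NE [P2→S gives 5>3]
(A,Q): not NE [P1→D gives 6>4; P2→S gives 5>0]
(A,R): not NE [P2→S gives 5>1]
(A,S): not NE [P1→C gives 10>9]
(B,P): not NE [P1→A gives 8>7; P2→S gives 6>2]
(B,Q): not NE [P1→D gives 6>2; P2→S gives 6>3]
(B,R): not NE [P2→S gives 6>1]
(B,S): NE
(C,P): not NE [P1→A gives 8>2]
(C,Q): not NE [P1→D gives 6>1; P2→P gives 9>7]
(C,R): not NE [P1→B gives 9>7; P2→P gives 9>0]
(C,S): not NE [P2→P gives 9>2]
(D,P): not NE [P1→A gives 8>3; P2→R gives 8>7]
(D,Q): not NE [P2→R gives 8>5]
(D,R): not NE [P1→B gives 9>1]
(D,S): not NE [P1→C gives 10>6; P2→R gives 8>4]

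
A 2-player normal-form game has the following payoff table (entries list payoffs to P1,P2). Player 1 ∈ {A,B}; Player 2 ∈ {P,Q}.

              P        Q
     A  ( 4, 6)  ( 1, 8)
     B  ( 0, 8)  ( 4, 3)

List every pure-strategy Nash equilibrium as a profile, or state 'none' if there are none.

(A,P): not NE [P2→Q gives 8>6]
(A,Q): not NE [P1→B gives 4>1]
(B,P): not NE [P1→A gives 4>0]
(B,Q): not NE [P2→P gives 8>3]

No pure NE.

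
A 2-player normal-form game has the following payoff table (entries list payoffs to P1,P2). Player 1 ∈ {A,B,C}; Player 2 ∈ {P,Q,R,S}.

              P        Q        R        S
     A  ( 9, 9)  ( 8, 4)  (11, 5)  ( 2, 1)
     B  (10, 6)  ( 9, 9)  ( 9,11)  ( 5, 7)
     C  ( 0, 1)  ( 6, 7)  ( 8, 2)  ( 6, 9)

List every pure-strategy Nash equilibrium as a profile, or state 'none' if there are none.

NE set: (C,S)

(A,P): not NE [P1→B gives 10>9]
(A,Q): not NE [P1→B gives 9>8; P2→P gives 9>4]
(A,R): not NE [P2→P gives 9>5]
(A,S): not NE [P1→C gives 6>2; P2→P gives 9>1]
(B,P): not NE [P2→R gives 11>6]
(B,Q): not NE [P2→R gives 11>9]
(B,R): not NE [P1→A gives 11>9]
(B,S): not NE [P1→C gives 6>5; P2→R gives 11>7]
(C,P): not NE [P1→B gives 10>0; P2→S gives 9>1]
(C,Q): not NE [P1→B gives 9>6; P2→S gives 9>7]
(C,R): not NE [P1→A gives 11>8; P2→S gives 9>2]
(C,S): NE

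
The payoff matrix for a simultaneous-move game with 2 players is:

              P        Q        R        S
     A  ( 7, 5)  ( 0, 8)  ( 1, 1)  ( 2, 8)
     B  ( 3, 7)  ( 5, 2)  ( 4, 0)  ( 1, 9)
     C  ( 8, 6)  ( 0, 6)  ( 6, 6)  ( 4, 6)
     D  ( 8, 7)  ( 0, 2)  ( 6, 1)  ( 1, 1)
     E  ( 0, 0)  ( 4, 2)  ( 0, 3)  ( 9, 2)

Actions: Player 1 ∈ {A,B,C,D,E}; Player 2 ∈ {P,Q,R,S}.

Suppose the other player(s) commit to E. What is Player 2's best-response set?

u_2(P vs E) = 0
u_2(Q vs E) = 2
u_2(R vs E) = 3
u_2(S vs E) = 2
max payoff 3 at {R}

argmax u_2 = {R}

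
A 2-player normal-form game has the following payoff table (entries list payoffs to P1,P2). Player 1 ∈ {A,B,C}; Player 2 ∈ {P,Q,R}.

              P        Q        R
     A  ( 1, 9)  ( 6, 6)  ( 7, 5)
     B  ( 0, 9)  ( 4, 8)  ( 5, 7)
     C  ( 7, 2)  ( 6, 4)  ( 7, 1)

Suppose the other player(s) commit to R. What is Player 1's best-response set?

u_1(A vs R) = 7
u_1(B vs R) = 5
u_1(C vs R) = 7
max payoff 7 at {A,C}

BR_1 = {A,C}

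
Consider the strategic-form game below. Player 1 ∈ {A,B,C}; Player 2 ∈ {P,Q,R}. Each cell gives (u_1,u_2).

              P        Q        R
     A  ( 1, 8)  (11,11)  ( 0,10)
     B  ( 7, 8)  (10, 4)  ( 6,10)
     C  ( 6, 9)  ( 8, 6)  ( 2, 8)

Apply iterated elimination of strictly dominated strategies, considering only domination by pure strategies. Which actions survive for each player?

Survivors P1:{A,B} P2:{Q,R}

P1 drop C (B beats it: P:7>6 Q:10>8 R:6>2)
P2 drop P (R beats it: A:10>8 B:10>8)
P1→{A,B} P2→{Q,R}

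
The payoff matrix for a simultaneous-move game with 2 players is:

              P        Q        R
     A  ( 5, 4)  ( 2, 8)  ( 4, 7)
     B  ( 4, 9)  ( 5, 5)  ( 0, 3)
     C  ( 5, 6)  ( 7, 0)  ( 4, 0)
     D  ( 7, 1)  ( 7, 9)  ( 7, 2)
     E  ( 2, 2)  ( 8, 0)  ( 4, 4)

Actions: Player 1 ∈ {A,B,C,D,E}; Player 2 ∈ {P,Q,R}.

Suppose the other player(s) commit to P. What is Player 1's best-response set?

u_1(A vs P) = 5
u_1(B vs P) = 4
u_1(C vs P) = 5
u_1(D vs P) = 7
u_1(E vs P) = 2
max payoff 7 at {D}

BR_1 = {D}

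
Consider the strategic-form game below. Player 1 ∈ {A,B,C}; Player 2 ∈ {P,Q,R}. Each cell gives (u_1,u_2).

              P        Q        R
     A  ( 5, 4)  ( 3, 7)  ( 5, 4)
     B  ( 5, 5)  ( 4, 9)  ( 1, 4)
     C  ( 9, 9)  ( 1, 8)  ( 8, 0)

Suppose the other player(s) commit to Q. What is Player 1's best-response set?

u_1(A vs Q) = 3
u_1(B vs Q) = 4
u_1(C vs Q) = 1
max payoff 4 at {B}

P1 best: {B}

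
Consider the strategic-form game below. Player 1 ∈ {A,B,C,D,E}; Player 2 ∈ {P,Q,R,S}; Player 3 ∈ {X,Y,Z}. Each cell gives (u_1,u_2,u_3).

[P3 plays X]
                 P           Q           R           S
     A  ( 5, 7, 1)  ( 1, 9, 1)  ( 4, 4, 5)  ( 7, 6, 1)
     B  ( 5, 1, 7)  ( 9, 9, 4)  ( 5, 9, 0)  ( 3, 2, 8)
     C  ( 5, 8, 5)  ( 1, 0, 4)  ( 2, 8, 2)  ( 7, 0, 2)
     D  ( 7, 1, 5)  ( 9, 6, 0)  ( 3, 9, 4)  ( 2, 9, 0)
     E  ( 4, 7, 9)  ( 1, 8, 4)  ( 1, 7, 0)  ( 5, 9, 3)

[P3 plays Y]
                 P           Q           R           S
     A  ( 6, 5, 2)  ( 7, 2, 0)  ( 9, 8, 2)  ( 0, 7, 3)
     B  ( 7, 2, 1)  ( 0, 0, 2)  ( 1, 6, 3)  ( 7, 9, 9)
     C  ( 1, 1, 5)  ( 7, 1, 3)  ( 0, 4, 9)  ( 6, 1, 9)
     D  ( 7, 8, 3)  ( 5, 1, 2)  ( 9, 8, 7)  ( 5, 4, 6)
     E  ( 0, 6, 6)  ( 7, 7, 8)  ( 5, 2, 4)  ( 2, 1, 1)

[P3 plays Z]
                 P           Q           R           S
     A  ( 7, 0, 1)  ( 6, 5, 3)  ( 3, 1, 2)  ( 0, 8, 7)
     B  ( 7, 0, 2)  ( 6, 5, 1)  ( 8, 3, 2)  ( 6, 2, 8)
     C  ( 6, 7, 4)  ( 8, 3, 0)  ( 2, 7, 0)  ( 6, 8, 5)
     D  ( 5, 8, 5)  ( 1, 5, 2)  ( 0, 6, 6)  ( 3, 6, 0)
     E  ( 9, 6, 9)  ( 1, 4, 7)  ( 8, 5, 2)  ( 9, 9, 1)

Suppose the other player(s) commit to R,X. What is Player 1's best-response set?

u_1(A vs R,X) = 4
u_1(B vs R,X) = 5
u_1(C vs R,X) = 2
u_1(D vs R,X) = 3
u_1(E vs R,X) = 1
max payoff 5 at {B}

argmax u_1 = {B}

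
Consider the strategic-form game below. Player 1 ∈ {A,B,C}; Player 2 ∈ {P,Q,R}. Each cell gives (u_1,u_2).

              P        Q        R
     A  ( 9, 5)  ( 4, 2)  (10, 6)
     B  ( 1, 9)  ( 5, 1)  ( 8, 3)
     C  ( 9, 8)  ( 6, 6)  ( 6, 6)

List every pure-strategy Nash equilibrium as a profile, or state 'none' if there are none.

(A,P): not NE [P2→R gives 6>5]
(A,Q): not NE [P1→C gives 6>4; P2→R gives 6>2]
(A,R): NE
(B,P): not NE [P1→C gives 9>1]
(B,Q): not NE [P1→C gives 6>5; P2→P gives 9>1]
(B,R): not NE [P1→A gives 10>8; P2→P gives 9>3]
(C,P): NE
(C,Q): not NE [P2→P gives 8>6]
(C,R): not NE [P1→A gives 10>6; P2→P gives 8>6]

Nash profiles: (A,R), (C,P)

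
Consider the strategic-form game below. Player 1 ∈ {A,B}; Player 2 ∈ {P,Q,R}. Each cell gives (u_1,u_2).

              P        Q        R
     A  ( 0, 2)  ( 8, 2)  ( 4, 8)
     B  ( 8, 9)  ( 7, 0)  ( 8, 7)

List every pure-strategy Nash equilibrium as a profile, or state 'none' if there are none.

(A,P): not NE [P1→B gives 8>0; P2→R gives 8>2]
(A,Q): not NE [P2→R gives 8>2]
(A,R): not NE [P1→B gives 8>4]
(B,P): NE
(B,Q): not NE [P1→A gives 8>7; P2→P gives 9>0]
(B,R): not NE [P2→P gives 9>7]

PSNE = {(B,P)}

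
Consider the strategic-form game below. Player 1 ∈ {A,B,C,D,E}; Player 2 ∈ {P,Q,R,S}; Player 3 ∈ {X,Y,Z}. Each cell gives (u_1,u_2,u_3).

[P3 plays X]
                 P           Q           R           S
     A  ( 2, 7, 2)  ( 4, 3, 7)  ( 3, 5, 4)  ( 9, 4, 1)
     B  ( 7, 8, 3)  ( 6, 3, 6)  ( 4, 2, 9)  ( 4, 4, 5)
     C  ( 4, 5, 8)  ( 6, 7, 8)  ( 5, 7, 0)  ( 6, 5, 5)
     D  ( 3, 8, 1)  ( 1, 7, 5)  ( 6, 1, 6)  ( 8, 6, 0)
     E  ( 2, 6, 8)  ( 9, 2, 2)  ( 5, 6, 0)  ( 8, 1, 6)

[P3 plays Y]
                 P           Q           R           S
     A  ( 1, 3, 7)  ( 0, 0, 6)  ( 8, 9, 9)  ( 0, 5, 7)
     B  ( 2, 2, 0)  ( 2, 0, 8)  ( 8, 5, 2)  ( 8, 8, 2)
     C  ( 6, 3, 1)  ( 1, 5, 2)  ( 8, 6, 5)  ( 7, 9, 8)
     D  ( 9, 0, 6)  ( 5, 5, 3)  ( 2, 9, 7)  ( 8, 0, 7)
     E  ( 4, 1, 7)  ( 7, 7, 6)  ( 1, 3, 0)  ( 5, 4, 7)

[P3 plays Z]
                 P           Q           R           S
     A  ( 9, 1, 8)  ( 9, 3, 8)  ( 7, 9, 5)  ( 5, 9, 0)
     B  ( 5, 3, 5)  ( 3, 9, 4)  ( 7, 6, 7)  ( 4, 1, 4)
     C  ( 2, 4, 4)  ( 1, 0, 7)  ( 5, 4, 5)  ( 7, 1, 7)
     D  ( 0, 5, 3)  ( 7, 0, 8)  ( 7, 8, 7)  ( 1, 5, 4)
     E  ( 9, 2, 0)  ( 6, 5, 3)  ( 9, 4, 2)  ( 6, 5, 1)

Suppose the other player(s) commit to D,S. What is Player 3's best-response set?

P3 best: {Y}

u_3(X vs D,S) = 0
u_3(Y vs D,S) = 7
u_3(Z vs D,S) = 4
max payoff 7 at {Y}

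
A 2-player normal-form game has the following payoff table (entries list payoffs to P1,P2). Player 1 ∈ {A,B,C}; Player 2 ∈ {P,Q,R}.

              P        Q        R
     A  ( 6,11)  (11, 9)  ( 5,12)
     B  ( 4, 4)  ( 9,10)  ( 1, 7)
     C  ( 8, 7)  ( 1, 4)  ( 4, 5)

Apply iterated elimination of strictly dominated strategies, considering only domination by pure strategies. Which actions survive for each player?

P1 drop B (A beats it: P:6>4 Q:11>9 R:5>1)
P2 drop Q (P beats it: A:11>9 C:7>4)
P1→{A,C} P2→{P,R}

IESDS → P1:{A,C} P2:{P,R}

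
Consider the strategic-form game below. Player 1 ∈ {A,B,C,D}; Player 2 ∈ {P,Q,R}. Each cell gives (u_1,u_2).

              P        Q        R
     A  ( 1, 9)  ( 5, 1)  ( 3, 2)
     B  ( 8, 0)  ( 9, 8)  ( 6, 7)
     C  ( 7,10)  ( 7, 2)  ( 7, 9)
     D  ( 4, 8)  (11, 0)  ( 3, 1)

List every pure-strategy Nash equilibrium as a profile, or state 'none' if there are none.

PSNE: ∅

(A,P): not NE [P1→B gives 8>1]
(A,Q): not NE [P1→D gives 11>5; P2→P gives 9>1]
(A,R): not NE [P1→C gives 7>3; P2→P gives 9>2]
(B,P): not NE [P2→Q gives 8>0]
(B,Q): not NE [P1→D gives 11>9]
(B,R): not NE [P1→C gives 7>6; P2→Q gives 8>7]
(C,P): not NE [P1→B gives 8>7]
(C,Q): not NE [P1→D gives 11>7; P2→P gives 10>2]
(C,R): not NE [P2→P gives 10>9]
(D,P): not NE [P1→B gives 8>4]
(D,Q): not NE [P2→P gives 8>0]
(D,R): not NE [P1→C gives 7>3; P2→P gives 8>1]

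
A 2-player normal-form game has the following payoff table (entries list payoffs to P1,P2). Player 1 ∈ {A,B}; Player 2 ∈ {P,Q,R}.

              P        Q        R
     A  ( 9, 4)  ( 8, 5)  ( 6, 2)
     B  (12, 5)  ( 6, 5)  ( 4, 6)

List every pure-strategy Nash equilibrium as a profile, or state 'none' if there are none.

(A,P): not NE [P1→B gives 12>9; P2→Q gives 5>4]
(A,Q): NE
(A,R): not NE [P2→Q gives 5>2]
(B,P): not NE [P2→R gives 6>5]
(B,Q): not NE [P1→A gives 8>6; P2→R gives 6>5]
(B,R): not NE [P1→A gives 6>4]

Nash profiles: (A,Q)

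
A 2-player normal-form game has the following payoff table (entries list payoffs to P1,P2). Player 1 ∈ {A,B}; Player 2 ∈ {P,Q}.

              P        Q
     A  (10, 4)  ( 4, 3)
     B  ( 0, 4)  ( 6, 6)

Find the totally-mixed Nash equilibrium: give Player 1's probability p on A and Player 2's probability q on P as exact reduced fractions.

P1 mixes 2/3 on A; P2 mixes 1/6 on P

P1 indiff ⇒ q·10+(1-q)·4 = q·0+(1-q)·6 ⇒ q(10) = (1-q)(2) ⇒ q = 1/6
P2 indiff ⇒ p·4+(1-p)·4 = p·3+(1-p)·6 ⇒ p(1) = (1-p)(2) ⇒ p = 2/3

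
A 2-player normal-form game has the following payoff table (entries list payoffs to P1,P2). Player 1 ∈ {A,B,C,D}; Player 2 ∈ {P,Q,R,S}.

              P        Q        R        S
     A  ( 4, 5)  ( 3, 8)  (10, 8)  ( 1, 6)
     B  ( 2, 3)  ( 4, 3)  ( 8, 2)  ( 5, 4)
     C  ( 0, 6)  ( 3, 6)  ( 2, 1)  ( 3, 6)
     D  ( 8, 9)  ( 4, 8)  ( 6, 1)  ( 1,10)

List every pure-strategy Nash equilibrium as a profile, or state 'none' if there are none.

PSNE = {(A,R), (B,S)}

(A,P): not NE [P1→D gives 8>4; P2→R gives 8>5]
(A,Q): not NE [P1→D gives 4>3]
(A,R): NE
(A,S): not NE [P1→B gives 5>1; P2→R gives 8>6]
(B,P): not NE [P1→D gives 8>2; P2→S gives 4>3]
(B,Q): not NE [P2→S gives 4>3]
(B,R): not NE [P1→A gives 10>8; P2→S gives 4>2]
(B,S): NE
(C,P): not NE [P1→D gives 8>0]
(C,Q): not NE [P1→D gives 4>3]
(C,R): not NE [P1→A gives 10>2; P2→S gives 6>1]
(C,S): not NE [P1→B gives 5>3]
(D,P): not NE [P2→S gives 10>9]
(D,Q): not NE [P2→S gives 10>8]
(D,R): not NE [P1→A gives 10>6; P2→S gives 10>1]
(D,S): not NE [P1→B gives 5>1]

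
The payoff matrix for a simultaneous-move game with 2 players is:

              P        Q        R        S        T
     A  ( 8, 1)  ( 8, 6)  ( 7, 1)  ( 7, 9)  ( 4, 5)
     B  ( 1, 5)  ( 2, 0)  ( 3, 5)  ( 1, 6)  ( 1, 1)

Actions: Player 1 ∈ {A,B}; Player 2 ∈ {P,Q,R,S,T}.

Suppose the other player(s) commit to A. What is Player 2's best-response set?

u_2(P vs A) = 1
u_2(Q vs A) = 6
u_2(R vs A) = 1
u_2(S vs A) = 9
u_2(T vs A) = 5
max payoff 9 at {S}

BR_2 = {S}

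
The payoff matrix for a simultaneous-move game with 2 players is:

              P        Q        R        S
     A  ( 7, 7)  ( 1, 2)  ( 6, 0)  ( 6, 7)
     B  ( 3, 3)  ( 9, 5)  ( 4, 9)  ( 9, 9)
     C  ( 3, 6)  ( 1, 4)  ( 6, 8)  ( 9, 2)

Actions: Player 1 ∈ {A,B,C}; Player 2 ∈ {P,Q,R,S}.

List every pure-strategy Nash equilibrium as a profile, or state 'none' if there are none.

PSNE = {(A,P), (B,S), (C,R)}

(A,P): NE
(A,Q): not NE [P1→B gives 9>1; P2→S gives 7>2]
(A,R): not NE [P2→S gives 7>0]
(A,S): not NE [P1→C gives 9>6]
(B,P): not NE [P1→A gives 7>3; P2→S gives 9>3]
(B,Q): not NE [P2→S gives 9>5]
(B,R): not NE [P1→C gives 6>4]
(B,S): NE
(C,P): not NE [P1→A gives 7>3; P2→R gives 8>6]
(C,Q): not NE [P1→B gives 9>1; P2→R gives 8>4]
(C,R): NE
(C,S): not NE [P2→R gives 8>2]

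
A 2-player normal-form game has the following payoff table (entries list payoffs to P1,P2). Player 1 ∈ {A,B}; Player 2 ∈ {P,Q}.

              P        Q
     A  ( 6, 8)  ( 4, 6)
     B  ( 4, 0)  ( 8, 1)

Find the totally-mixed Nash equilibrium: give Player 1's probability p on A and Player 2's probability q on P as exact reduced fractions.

P1 indiff ⇒ q·6+(1-q)·4 = q·4+(1-q)·8 ⇒ q(2) = (1-q)(4) ⇒ q = 2/3
P2 indiff ⇒ p·8+(1-p)·0 = p·6+(1-p)·1 ⇒ p(2) = (1-p)(1) ⇒ p = 1/3

(p,q) = (1/3, 2/3)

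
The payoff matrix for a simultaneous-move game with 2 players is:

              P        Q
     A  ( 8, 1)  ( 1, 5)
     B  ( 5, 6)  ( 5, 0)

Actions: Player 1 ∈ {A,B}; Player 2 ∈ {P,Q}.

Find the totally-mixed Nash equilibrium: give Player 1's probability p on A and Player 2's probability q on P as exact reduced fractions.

P1 mixes 3/5 on A; P2 mixes 4/7 on P

P1 indiff ⇒ q·8+(1-q)·1 = q·5+(1-q)·5 ⇒ q(3) = (1-q)(4) ⇒ q = 4/7
P2 indiff ⇒ p·1+(1-p)·6 = p·5+(1-p)·0 ⇒ p(-4) = (1-p)(-6) ⇒ p = 3/5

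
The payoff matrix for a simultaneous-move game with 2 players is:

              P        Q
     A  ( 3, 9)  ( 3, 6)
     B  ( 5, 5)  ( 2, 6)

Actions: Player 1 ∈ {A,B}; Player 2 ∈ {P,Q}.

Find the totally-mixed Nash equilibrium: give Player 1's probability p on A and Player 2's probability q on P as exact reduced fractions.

p=1/4, q=1/3

P1 indiff ⇒ q·3+(1-q)·3 = q·5+(1-q)·2 ⇒ q(-2) = (1-q)(-1) ⇒ q = 1/3
P2 indiff ⇒ p·9+(1-p)·5 = p·6+(1-p)·6 ⇒ p(3) = (1-p)(1) ⇒ p = 1/4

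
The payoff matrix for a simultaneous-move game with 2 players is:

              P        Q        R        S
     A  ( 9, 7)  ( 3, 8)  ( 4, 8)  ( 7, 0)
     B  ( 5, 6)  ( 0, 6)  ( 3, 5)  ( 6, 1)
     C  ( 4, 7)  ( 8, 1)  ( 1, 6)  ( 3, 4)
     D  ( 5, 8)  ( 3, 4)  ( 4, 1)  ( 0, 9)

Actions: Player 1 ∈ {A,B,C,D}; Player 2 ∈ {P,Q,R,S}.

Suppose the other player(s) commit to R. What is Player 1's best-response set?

u_1(A vs R) = 4
u_1(B vs R) = 3
u_1(C vs R) = 1
u_1(D vs R) = 4
max payoff 4 at {A,D}

BR_1 = {A,D}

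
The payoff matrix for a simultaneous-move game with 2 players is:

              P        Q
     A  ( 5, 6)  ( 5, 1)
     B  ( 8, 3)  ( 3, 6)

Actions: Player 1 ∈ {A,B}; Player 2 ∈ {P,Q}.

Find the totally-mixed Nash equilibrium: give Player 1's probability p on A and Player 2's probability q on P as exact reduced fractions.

(p,q) = (3/8, 2/5)

P1 indiff ⇒ q·5+(1-q)·5 = q·8+(1-q)·3 ⇒ q(-3) = (1-q)(-2) ⇒ q = 2/5
P2 indiff ⇒ p·6+(1-p)·3 = p·1+(1-p)·6 ⇒ p(5) = (1-p)(3) ⇒ p = 3/8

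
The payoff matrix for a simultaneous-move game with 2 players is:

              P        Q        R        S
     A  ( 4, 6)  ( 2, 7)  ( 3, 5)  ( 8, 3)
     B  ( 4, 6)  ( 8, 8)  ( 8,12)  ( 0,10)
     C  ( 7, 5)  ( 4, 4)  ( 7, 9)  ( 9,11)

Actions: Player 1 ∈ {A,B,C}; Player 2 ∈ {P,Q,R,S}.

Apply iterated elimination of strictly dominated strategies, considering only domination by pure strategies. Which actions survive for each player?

P1 drop A (C beats it: P:7>4 Q:4>2 R:7>3 S:9>8)
P2 drop P (R beats it: B:12>6 C:9>5)
P2 drop Q (R beats it: B:12>8 C:9>4)
P1→{B,C} P2→{R,S}

IESDS → P1:{B,C} P2:{R,S}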